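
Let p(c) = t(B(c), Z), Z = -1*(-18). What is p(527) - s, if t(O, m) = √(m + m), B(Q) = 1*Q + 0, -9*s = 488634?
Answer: 162896/3 ≈ 54299.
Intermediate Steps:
Z = 18
s = -162878/3 (s = -⅑*488634 = -162878/3 ≈ -54293.)
B(Q) = Q (B(Q) = Q + 0 = Q)
t(O, m) = √2*√m (t(O, m) = √(2*m) = √2*√m)
p(c) = 6 (p(c) = √2*√18 = √2*(3*√2) = 6)
p(527) - s = 6 - 1*(-162878/3) = 6 + 162878/3 = 162896/3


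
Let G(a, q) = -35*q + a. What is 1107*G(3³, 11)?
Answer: -396306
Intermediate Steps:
G(a, q) = a - 35*q
1107*G(3³, 11) = 1107*(3³ - 35*11) = 1107*(27 - 385) = 1107*(-358) = -396306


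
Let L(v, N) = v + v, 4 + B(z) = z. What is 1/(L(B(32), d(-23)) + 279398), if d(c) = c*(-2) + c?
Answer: 1/279454 ≈ 3.5784e-6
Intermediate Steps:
B(z) = -4 + z
d(c) = -c (d(c) = -2*c + c = -c)
L(v, N) = 2*v
1/(L(B(32), d(-23)) + 279398) = 1/(2*(-4 + 32) + 279398) = 1/(2*28 + 279398) = 1/(56 + 279398) = 1/279454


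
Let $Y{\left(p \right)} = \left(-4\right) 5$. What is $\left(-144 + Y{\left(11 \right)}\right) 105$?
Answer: $-17220$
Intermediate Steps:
$Y{\left(p \right)} = -20$
$\left(-144 + Y{\left(11 \right)}\right) 105 = \left(-144 - 20\right) 105 = \left(-164\right) 105 = -17220$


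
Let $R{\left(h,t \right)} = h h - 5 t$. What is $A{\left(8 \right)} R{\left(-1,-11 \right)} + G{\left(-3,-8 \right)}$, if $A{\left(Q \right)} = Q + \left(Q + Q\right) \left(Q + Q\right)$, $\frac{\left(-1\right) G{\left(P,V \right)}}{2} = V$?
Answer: $14800$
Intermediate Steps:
$R{\left(h,t \right)} = h^{2} - 5 t$
$G{\left(P,V \right)} = - 2 V$
$A{\left(Q \right)} = Q + 4 Q^{2}$ ($A{\left(Q \right)} = Q + 2 Q 2 Q = Q + 4 Q^{2}$)
$A{\left(8 \right)} R{\left(-1,-11 \right)} + G{\left(-3,-8 \right)} = 8 \left(1 + 4 \cdot 8\right) \left(\left(-1\right)^{2} - -55\right) - -16 = 8 \left(1 + 32\right) \left(1 + 55\right) + 16 = 8 \cdot 33 \cdot 56 + 16 = 264 \cdot 56 + 16 = 14784 + 16 = 14800$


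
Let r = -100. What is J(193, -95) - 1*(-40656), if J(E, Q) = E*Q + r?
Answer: 22221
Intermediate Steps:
J(E, Q) = -100 + E*Q (J(E, Q) = E*Q - 100 = -100 + E*Q)
J(193, -95) - 1*(-40656) = (-100 + 193*(-95)) - 1*(-40656) = (-100 - 18335) + 40656 = -18435 + 40656 = 22221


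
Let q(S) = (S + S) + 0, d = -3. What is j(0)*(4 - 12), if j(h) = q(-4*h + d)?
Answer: 48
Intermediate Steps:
q(S) = 2*S (q(S) = 2*S + 0 = 2*S)
j(h) = -6 - 8*h (j(h) = 2*(-4*h - 3) = 2*(-3 - 4*h) = -6 - 8*h)
j(0)*(4 - 12) = (-6 - 8*0)*(4 - 12) = (-6 + 0)*(-8) = -6*(-8) = 48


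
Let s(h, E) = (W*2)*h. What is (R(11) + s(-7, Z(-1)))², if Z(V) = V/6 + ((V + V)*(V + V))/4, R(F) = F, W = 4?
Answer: 2025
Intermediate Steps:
Z(V) = V² + V/6 (Z(V) = V*(⅙) + ((2*V)*(2*V))*(¼) = V/6 + (4*V²)*(¼) = V/6 + V² = V² + V/6)
s(h, E) = 8*h (s(h, E) = (4*2)*h = 8*h)
(R(11) + s(-7, Z(-1)))² = (11 + 8*(-7))² = (11 - 56)² = (-45)² = 2025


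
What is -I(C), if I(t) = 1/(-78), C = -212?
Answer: 1/78 ≈ 0.012821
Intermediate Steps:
I(t) = -1/78
-I(C) = -1*(-1/78) = 1/78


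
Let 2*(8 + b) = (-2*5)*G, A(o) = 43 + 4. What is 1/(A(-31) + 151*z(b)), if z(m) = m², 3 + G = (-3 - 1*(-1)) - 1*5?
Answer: 1/266411 ≈ 3.7536e-6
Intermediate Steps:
A(o) = 47
G = -10 (G = -3 + ((-3 - 1*(-1)) - 1*5) = -3 + ((-3 + 1) - 5) = -3 + (-2 - 5) = -3 - 7 = -10)
b = 42 (b = -8 + (-2*5*(-10))/2 = -8 + (-10*(-10))/2 = -8 + (½)*100 = -8 + 50 = 42)
1/(A(-31) + 151*z(b)) = 1/(47 + 151*42²) = 1/(47 + 151*1764) = 1/(47 + 266364) = 1/266411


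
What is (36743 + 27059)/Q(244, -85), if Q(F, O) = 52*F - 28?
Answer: 31901/6330 ≈ 5.0396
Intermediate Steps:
Q(F, O) = -28 + 52*F
(36743 + 27059)/Q(244, -85) = (36743 + 27059)/(-28 + 52*244) = 63802/(-28 + 12688) = 63802/12660 = 63802*(1/12660) = 31901/6330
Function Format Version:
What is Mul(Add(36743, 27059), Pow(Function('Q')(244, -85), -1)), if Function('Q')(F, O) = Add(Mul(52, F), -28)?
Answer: Rational(31901, 6330) ≈ 5.0396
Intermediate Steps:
Function('Q')(F, O) = Add(-28, Mul(52, F))
Mul(Add(36743, 27059), Pow(Function('Q')(244, -85), -1)) = Mul(Add(36743, 27059), Pow(Add(-28, Mul(52, 244)), -1)) = Mul(63802, Pow(Add(-28, 12688), -1)) = Mul(63802, Pow(12660, -1)) = Mul(63802, Rational(1, 12660)) = Rational(31901, 6330)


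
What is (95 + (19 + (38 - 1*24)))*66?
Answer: 8448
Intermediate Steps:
(95 + (19 + (38 - 1*24)))*66 = (95 + (19 + (38 - 24)))*66 = (95 + (19 + 14))*66 = (95 + 33)*66 = 128*66 = 8448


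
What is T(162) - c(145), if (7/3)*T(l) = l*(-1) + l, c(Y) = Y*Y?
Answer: -21025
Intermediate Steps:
c(Y) = Y²
T(l) = 0 (T(l) = 3*(l*(-1) + l)/7 = 3*(-l + l)/7 = (3/7)*0 = 0)
T(162) - c(145) = 0 - 1*145² = 0 - 1*21025 = 0 - 21025 = -21025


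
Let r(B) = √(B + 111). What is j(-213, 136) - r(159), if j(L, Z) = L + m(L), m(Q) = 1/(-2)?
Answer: -427/2 - 3*√30 ≈ -229.93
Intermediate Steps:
m(Q) = -½
j(L, Z) = -½ + L (j(L, Z) = L - ½ = -½ + L)
r(B) = √(111 + B)
j(-213, 136) - r(159) = (-½ - 213) - √(111 + 159) = -427/2 - √270 = -427/2 - 3*√30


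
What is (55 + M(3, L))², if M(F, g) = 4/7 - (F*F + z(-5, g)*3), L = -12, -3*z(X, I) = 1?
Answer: 110889/49 ≈ 2263.0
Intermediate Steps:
z(X, I) = -⅓ (z(X, I) = -⅓*1 = -⅓)
M(F, g) = 11/7 - F² (M(F, g) = 4/7 - (F*F - ⅓*3) = 4*(⅐) - (F² - 1) = 4/7 - (-1 + F²) = 4/7 + (1 - F²) = 11/7 - F²)
(55 + M(3, L))² = (55 + (11/7 - 1*3²))² = (55 + (11/7 - 1*9))² = (55 + (11/7 - 9))² = (55 - 52/7)² = (333/7)² = 110889/49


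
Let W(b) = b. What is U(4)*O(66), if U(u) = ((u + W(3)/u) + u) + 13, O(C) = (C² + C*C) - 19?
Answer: 756291/4 ≈ 1.8907e+5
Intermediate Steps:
O(C) = -19 + 2*C² (O(C) = (C² + C²) - 19 = 2*C² - 19 = -19 + 2*C²)
U(u) = 13 + 2*u + 3/u (U(u) = ((u + 3/u) + u) + 13 = (2*u + 3/u) + 13 = 13 + 2*u + 3/u)
U(4)*O(66) = (13 + 2*4 + 3/4)*(-19 + 2*66²) = (13 + 8 + 3*(¼))*(-19 + 2*4356) = (13 + 8 + ¾)*(-19 + 8712) = (87/4)*8693 = 756291/4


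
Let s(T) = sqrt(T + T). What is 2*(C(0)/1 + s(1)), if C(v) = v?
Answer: 2*sqrt(2) ≈ 2.8284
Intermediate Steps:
s(T) = sqrt(2)*sqrt(T) (s(T) = sqrt(2*T) = sqrt(2)*sqrt(T))
2*(C(0)/1 + s(1)) = 2*(0/1 + sqrt(2)*sqrt(1)) = 2*(0*1 + sqrt(2)*1) = 2*(0 + sqrt(2)) = 2*sqrt(2)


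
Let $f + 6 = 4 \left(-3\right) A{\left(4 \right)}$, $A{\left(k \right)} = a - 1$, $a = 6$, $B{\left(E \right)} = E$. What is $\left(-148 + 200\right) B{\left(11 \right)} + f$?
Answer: $506$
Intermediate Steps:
$A{\left(k \right)} = 5$ ($A{\left(k \right)} = 6 - 1 = 5$)
$f = -66$ ($f = -6 + 4 \left(-3\right) 5 = -6 - 60 = -66$)
$\left(-148 + 200\right) B{\left(11 \right)} + f = \left(-148 + 200\right) 11 - 66 = 52 \cdot 11 - 66 = 572 - 66 = 506$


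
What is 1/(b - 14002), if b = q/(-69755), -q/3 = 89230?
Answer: -13951/195288364 ≈ -7.1438e-5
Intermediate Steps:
q = -267690 (q = -3*89230 = -267690)
b = 53538/13951 (b = -267690/(-69755) = -267690*(-1/69755) = 53538/13951 ≈ 3.8376)
1/(b - 14002) = 1/(53538/13951 - 14002) = 1/(-195288364/13951) = -13951/195288364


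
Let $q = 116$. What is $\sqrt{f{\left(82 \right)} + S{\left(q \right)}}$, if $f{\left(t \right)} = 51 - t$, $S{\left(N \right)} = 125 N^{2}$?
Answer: $\sqrt{1681969} \approx 1296.9$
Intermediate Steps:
$\sqrt{f{\left(82 \right)} + S{\left(q \right)}} = \sqrt{\left(51 - 82\right) + 125 \cdot 116^{2}} = \sqrt{\left(51 - 82\right) + 125 \cdot 13456} = \sqrt{-31 + 1682000} = \sqrt{1681969}$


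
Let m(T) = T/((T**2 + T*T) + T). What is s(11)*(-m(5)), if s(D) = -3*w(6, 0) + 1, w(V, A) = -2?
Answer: -7/11 ≈ -0.63636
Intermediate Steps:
s(D) = 7 (s(D) = -3*(-2) + 1 = 6 + 1 = 7)
m(T) = T/(T + 2*T**2) (m(T) = T/((T**2 + T**2) + T) = T/(2*T**2 + T) = T/(T + 2*T**2))
s(11)*(-m(5)) = 7*(-1/(1 + 2*5)) = 7*(-1/(1 + 10)) = 7*(-1/11) = -7/11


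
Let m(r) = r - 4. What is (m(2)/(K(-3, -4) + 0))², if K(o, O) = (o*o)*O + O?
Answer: 1/400 ≈ 0.0025000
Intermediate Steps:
m(r) = -4 + r
K(o, O) = O + O*o² (K(o, O) = o²*O + O = O*o² + O = O + O*o²)
(m(2)/(K(-3, -4) + 0))² = ((-4 + 2)/(-4*(1 + (-3)²) + 0))² = (-2/(-4*(1 + 9) + 0))² = (-2/(-4*10 + 0))² = (-2/(-40 + 0))² = (-2/(-40))² = (-1/40*(-2))² = (1/20)² = 1/400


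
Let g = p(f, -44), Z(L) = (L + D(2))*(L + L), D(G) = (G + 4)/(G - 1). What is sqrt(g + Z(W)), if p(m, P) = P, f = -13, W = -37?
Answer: 15*sqrt(10) ≈ 47.434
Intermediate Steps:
D(G) = (4 + G)/(-1 + G)
Z(L) = 2*L*(6 + L) (Z(L) = (L + (4 + 2)/(-1 + 2))*(L + L) = (L + 6/1)*(2*L) = (L + 1*6)*(2*L) = (L + 6)*(2*L) = (6 + L)*(2*L) = 2*L*(6 + L))
g = -44
sqrt(g + Z(W)) = sqrt(-44 + 2*(-37)*(6 - 37)) = sqrt(-44 + 2*(-37)*(-31)) = sqrt(-44 + 2294) = sqrt(2250) = 15*sqrt(10)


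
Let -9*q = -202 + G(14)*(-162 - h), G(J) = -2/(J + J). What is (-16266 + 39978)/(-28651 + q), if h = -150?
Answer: -1493856/1803605 ≈ -0.82826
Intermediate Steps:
G(J) = -1/J (G(J) = -2*1/(2*J) = -1/J)
q = 1408/63 (q = -(-202 + (-1/14)*(-162 - 1*(-150)))/9 = -(-202 + (-1*1/14)*(-162 + 150))/9 = -(-202 - 1/14*(-12))/9 = -(-202 + 6/7)/9 = -⅑*(-1408/7) = 1408/63 ≈ 22.349)
(-16266 + 39978)/(-28651 + q) = (-16266 + 39978)/(-28651 + 1408/63) = 23712/(-1803605/63) = 23712*(-63/1803605) = -1493856/1803605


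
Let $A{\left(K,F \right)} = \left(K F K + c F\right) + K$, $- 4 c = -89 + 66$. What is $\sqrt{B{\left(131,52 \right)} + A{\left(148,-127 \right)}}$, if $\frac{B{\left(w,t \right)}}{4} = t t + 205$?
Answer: $\frac{i \sqrt{11083017}}{2} \approx 1664.6 i$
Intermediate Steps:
$c = \frac{23}{4}$ ($c = - \frac{-89 + 66}{4} = \left(- \frac{1}{4}\right) \left(-23\right) = \frac{23}{4} \approx 5.75$)
$A{\left(K,F \right)} = K + \frac{23 F}{4} + F K^{2}$ ($A{\left(K,F \right)} = \left(K F K + \frac{23 F}{4}\right) + K = \left(F K K + \frac{23 F}{4}\right) + K = \left(F K^{2} + \frac{23 F}{4}\right) + K = \left(\frac{23 F}{4} + F K^{2}\right) + K = K + \frac{23 F}{4} + F K^{2}$)
$B{\left(w,t \right)} = 820 + 4 t^{2}$ ($B{\left(w,t \right)} = 4 \left(t t + 205\right) = 4 \left(t^{2} + 205\right) = 4 \left(205 + t^{2}\right) = 820 + 4 t^{2}$)
$\sqrt{B{\left(131,52 \right)} + A{\left(148,-127 \right)}} = \sqrt{\left(820 + 4 \cdot 52^{2}\right) + \left(148 + \frac{23}{4} \left(-127\right) - 127 \cdot 148^{2}\right)} = \sqrt{\left(820 + 4 \cdot 2704\right) - \frac{11129561}{4}} = \sqrt{\left(820 + 10816\right) - \frac{11129561}{4}} = \sqrt{11636 - \frac{11129561}{4}} = \sqrt{- \frac{11083017}{4}} = \frac{i \sqrt{11083017}}{2}$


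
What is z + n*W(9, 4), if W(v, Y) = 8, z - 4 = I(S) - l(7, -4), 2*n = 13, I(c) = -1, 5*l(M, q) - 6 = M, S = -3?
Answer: 262/5 ≈ 52.400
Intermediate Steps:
l(M, q) = 6/5 + M/5
n = 13/2 (n = (1/2)*13 = 13/2 ≈ 6.5000)
z = 2/5 (z = 4 + (-1 - (6/5 + (1/5)*7)) = 4 + (-1 - (6/5 + 7/5)) = 4 + (-1 - 1*13/5) = 4 + (-1 - 13/5) = 4 - 18/5 = 2/5 ≈ 0.40000)
z + n*W(9, 4) = 2/5 + (13/2)*8 = 2/5 + 52 = 262/5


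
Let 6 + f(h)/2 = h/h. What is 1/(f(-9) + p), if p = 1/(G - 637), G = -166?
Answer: -803/8031 ≈ -0.099988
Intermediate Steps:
f(h) = -10 (f(h) = -12 + 2*(h/h) = -12 + 2*1 = -12 + 2 = -10)
p = -1/803 (p = 1/(-166 - 637) = 1/(-803) = -1/803 ≈ -0.0012453)
1/(f(-9) + p) = 1/(-10 - 1/803) = 1/(-8031/803) = -803/8031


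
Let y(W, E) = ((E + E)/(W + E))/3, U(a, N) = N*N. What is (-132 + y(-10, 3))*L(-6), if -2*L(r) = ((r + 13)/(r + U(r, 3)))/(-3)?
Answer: -463/9 ≈ -51.444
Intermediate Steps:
U(a, N) = N²
y(W, E) = 2*E/(3*(E + W)) (y(W, E) = ((2*E)/(E + W))*(⅓) = (2*E/(E + W))*(⅓) = 2*E/(3*(E + W)))
L(r) = (13 + r)/(6*(9 + r)) (L(r) = -(r + 13)/(r + 3²)/(2*(-3)) = -(13 + r)/(r + 9)*(-1)/(2*3) = -(13 + r)/(9 + r)*(-1)/(2*3) = -(-1)*(13 + r)/(6*(9 + r)) = (13 + r)/(6*(9 + r)))
(-132 + y(-10, 3))*L(-6) = (-132 + (⅔)*3/(3 - 10))*((13 - 6)/(6*(9 - 6))) = (-132 + (⅔)*3/(-7))*((⅙)*7/3) = (-132 + (⅔)*3*(-⅐))*((⅙)*(⅓)*7) = (-132 - 2/7)*(7/18) = -926/7*7/18 = -463/9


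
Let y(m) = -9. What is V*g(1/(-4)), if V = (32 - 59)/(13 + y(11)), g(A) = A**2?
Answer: -27/64 ≈ -0.42188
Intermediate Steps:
V = -27/4 (V = (32 - 59)/(13 - 9) = -27/4 ≈ -6.7500)
V*g(1/(-4)) = -27*(1/(-4))**2/4 = -27*(-1/4)**2/4 = -27/4*1/16 = -27/64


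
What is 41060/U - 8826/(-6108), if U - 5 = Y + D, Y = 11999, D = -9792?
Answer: 11263233/562954 ≈ 20.007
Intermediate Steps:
U = 2212 (U = 5 + (11999 - 9792) = 5 + 2207 = 2212)
41060/U - 8826/(-6108) = 41060/2212 - 8826/(-6108) = 41060*(1/2212) - 8826*(-1/6108) = 10265/553 + 1471/1018 = 11263233/562954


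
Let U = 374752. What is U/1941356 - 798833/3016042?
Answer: -105137866491/1463802808238 ≈ -0.071825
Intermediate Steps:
U/1941356 - 798833/3016042 = 374752/1941356 - 798833/3016042 = 374752*(1/1941356) - 798833*1/3016042 = 93688/485339 - 798833/3016042 = -105137866491/1463802808238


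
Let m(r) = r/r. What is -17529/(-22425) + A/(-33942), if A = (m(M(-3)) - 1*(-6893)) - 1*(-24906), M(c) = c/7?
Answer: -6563649/42286075 ≈ -0.15522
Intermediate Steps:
M(c) = c/7 (M(c) = c*(⅐) = c/7)
m(r) = 1
A = 31800 (A = (1 - 1*(-6893)) - 1*(-24906) = (1 + 6893) + 24906 = 6894 + 24906 = 31800)
-17529/(-22425) + A/(-33942) = -17529/(-22425) + 31800/(-33942) = -17529*(-1/22425) + 31800*(-1/33942) = 5843/7475 - 5300/5657 = -6563649/42286075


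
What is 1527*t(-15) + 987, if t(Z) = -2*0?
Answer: 987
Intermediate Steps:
t(Z) = 0
1527*t(-15) + 987 = 1527*0 + 987 = 0 + 987 = 987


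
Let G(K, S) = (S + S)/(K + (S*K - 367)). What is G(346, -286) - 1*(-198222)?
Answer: 19619419466/98977 ≈ 1.9822e+5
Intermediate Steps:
G(K, S) = 2*S/(-367 + K + K*S) (G(K, S) = (2*S)/(K + (K*S - 367)) = (2*S)/(K + (-367 + K*S)) = (2*S)/(-367 + K + K*S) = 2*S/(-367 + K + K*S))
G(346, -286) - 1*(-198222) = 2*(-286)/(-367 + 346 + 346*(-286)) - 1*(-198222) = 2*(-286)/(-367 + 346 - 98956) + 198222 = 2*(-286)/(-98977) + 198222 = 2*(-286)*(-1/98977) + 198222 = 572/98977 + 198222 = 19619419466/98977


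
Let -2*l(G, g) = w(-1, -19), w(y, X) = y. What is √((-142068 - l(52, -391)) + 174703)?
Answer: √130538/2 ≈ 180.65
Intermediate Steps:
l(G, g) = ½ (l(G, g) = -½*(-1) = ½)
√((-142068 - l(52, -391)) + 174703) = √((-142068 - 1*½) + 174703) = √((-142068 - ½) + 174703) = √(-284137/2 + 174703) = √(65269/2) = √130538/2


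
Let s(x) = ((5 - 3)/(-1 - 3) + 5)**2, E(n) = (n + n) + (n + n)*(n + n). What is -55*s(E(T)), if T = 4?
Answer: -4455/4 ≈ -1113.8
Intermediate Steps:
E(n) = 2*n + 4*n**2 (E(n) = 2*n + (2*n)*(2*n) = 2*n + 4*n**2)
s(x) = 81/4 (s(x) = (2/(-4) + 5)**2 = (2*(-1/4) + 5)**2 = (-1/2 + 5)**2 = (9/2)**2 = 81/4)
-55*s(E(T)) = -55*81/4 = -4455/4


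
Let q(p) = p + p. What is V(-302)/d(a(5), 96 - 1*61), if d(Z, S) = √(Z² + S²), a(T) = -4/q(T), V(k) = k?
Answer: -1510*√30629/30629 ≈ -8.6280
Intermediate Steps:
q(p) = 2*p
a(T) = -2/T (a(T) = -4*1/(2*T) = -2/T)
d(Z, S) = √(S² + Z²)
V(-302)/d(a(5), 96 - 1*61) = -302/√((96 - 1*61)² + (-2/5)²) = -302/√((96 - 61)² + (-2*⅕)²) = -302/√(35² + (-⅖)²) = -302/√(1225 + 4/25) = -302*5*√30629/30629 = -1510*√30629/30629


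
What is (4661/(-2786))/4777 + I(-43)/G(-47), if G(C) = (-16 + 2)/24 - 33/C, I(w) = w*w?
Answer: 13878814103305/891684374 ≈ 15565.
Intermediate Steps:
I(w) = w²
G(C) = -7/12 - 33/C (G(C) = -14*1/24 - 33/C = -7/12 - 33/C)
(4661/(-2786))/4777 + I(-43)/G(-47) = (4661/(-2786))/4777 + (-43)²/(-7/12 - 33/(-47)) = (4661*(-1/2786))*(1/4777) + 1849/(-7/12 - 33*(-1/47)) = -4661/2786*1/4777 + 1849/(-7/12 + 33/47) = -4661/13308722 + 1849/(67/564) = -4661/13308722 + 1849*(564/67) = -4661/13308722 + 1042836/67 = 13878814103305/891684374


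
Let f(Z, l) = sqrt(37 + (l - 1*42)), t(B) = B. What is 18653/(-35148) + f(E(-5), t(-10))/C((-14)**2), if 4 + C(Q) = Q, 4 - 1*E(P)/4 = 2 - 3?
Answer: -18653/35148 + I*sqrt(15)/192 ≈ -0.5307 + 0.020172*I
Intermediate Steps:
E(P) = 20 (E(P) = 16 - 4*(2 - 3) = 16 - 4*(-1) = 16 + 4 = 20)
f(Z, l) = sqrt(-5 + l) (f(Z, l) = sqrt(37 + (l - 42)) = sqrt(37 + (-42 + l)) = sqrt(-5 + l))
C(Q) = -4 + Q
18653/(-35148) + f(E(-5), t(-10))/C((-14)**2) = 18653/(-35148) + sqrt(-5 - 10)/(-4 + (-14)**2) = 18653*(-1/35148) + sqrt(-15)/(-4 + 196) = -18653/35148 + (I*sqrt(15))/192 = -18653/35148 + (I*sqrt(15))*(1/192) = -18653/35148 + I*sqrt(15)/192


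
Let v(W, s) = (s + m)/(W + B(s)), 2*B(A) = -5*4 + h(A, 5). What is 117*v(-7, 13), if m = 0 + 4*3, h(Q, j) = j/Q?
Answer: -76050/437 ≈ -174.03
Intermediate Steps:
B(A) = -10 + 5/(2*A) (B(A) = (-5*4 + 5/A)/2 = (-20 + 5/A)/2 = -10 + 5/(2*A))
m = 12 (m = 0 + 12 = 12)
v(W, s) = (12 + s)/(-10 + W + 5/(2*s)) (v(W, s) = (s + 12)/(W + (-10 + 5/(2*s))) = (12 + s)/(-10 + W + 5/(2*s)))
117*v(-7, 13) = 117*(2*13*(12 + 13)/(5 + 2*13*(-10 - 7))) = 117*(2*13*25/(5 + 2*13*(-17))) = 117*(2*13*25/(5 - 442)) = 117*(2*13*25/(-437)) = 117*(2*13*(-1/437)*25) = 117*(-650/437) = -76050/437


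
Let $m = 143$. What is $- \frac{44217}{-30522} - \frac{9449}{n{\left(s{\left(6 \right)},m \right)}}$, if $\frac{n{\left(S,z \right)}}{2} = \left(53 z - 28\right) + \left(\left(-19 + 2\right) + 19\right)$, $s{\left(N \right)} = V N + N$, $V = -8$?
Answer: $\frac{31628302}{38422111} \approx 0.82318$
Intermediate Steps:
$s{\left(N \right)} = - 7 N$ ($s{\left(N \right)} = - 8 N + N = - 7 N$)
$n{\left(S,z \right)} = -52 + 106 z$ ($n{\left(S,z \right)} = 2 \left(\left(53 z - 28\right) + \left(\left(-19 + 2\right) + 19\right)\right) = 2 \left(\left(-28 + 53 z\right) + \left(-17 + 19\right)\right) = 2 \left(\left(-28 + 53 z\right) + 2\right) = 2 \left(-26 + 53 z\right) = -52 + 106 z$)
$- \frac{44217}{-30522} - \frac{9449}{n{\left(s{\left(6 \right)},m \right)}} = - \frac{44217}{-30522} - \frac{9449}{-52 + 106 \cdot 143} = \left(-44217\right) \left(- \frac{1}{30522}\right) - \frac{9449}{-52 + 15158} = \frac{14739}{10174} - \frac{9449}{15106} = \frac{31628302}{38422111}$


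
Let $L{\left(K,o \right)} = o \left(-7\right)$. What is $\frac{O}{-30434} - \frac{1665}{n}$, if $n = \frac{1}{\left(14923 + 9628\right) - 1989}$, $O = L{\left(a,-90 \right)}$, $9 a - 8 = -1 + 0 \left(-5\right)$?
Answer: $- \frac{571637713725}{15217} \approx -3.7566 \cdot 10^{7}$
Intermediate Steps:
$a = \frac{7}{9}$ ($a = \frac{8}{9} + \frac{-1 + 0 \left(-5\right)}{9} = \frac{8}{9} + \frac{-1 + 0}{9} = \frac{8}{9} + \frac{1}{9} \left(-1\right) = \frac{8}{9} - \frac{1}{9} = \frac{7}{9} \approx 0.77778$)
$L{\left(K,o \right)} = - 7 o$
$O = 630$ ($O = \left(-7\right) \left(-90\right) = 630$)
$n = \frac{1}{22562}$ ($n = \frac{1}{24551 - 1989} = \frac{1}{22562} \approx 4.4322 \cdot 10^{-5}$)
$\frac{O}{-30434} - \frac{1665}{n} = \frac{630}{-30434} - 1665 \frac{1}{\frac{1}{22562}} = 630 \left(- \frac{1}{30434}\right) - 37565730 = - \frac{315}{15217} - 37565730 = - \frac{571637713725}{15217}$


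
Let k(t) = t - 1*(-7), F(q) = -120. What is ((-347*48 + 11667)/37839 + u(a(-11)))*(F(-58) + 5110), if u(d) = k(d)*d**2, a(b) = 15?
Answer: 311539108130/12613 ≈ 2.4700e+7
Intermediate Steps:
k(t) = 7 + t (k(t) = t + 7 = 7 + t)
u(d) = d**2*(7 + d) (u(d) = (7 + d)*d**2 = d**2*(7 + d))
((-347*48 + 11667)/37839 + u(a(-11)))*(F(-58) + 5110) = ((-347*48 + 11667)/37839 + 15**2*(7 + 15))*(-120 + 5110) = ((-16656 + 11667)*(1/37839) + 225*22)*4990 = (-4989*1/37839 + 4950)*4990 = (-1663/12613 + 4950)*4990 = (62432687/12613)*4990 = 311539108130/12613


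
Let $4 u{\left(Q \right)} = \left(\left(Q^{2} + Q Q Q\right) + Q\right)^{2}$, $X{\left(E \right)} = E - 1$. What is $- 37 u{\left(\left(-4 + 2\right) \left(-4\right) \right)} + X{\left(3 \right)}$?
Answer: $-3154766$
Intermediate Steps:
$X{\left(E \right)} = -1 + E$
$u{\left(Q \right)} = \frac{\left(Q + Q^{2} + Q^{3}\right)^{2}}{4}$ ($u{\left(Q \right)} = \frac{\left(\left(Q^{2} + Q Q Q\right) + Q\right)^{2}}{4} = \frac{\left(\left(Q^{2} + Q^{2} Q\right) + Q\right)^{2}}{4} = \frac{\left(\left(Q^{2} + Q^{3}\right) + Q\right)^{2}}{4} = \frac{\left(Q + Q^{2} + Q^{3}\right)^{2}}{4}$)
$- 37 u{\left(\left(-4 + 2\right) \left(-4\right) \right)} + X{\left(3 \right)} = - 37 \frac{\left(\left(-4 + 2\right) \left(-4\right)\right)^{2} \left(1 + \left(-4 + 2\right) \left(-4\right) + \left(\left(-4 + 2\right) \left(-4\right)\right)^{2}\right)^{2}}{4} + \left(-1 + 3\right) = - 37 \frac{\left(\left(-2\right) \left(-4\right)\right)^{2} \left(1 - -8 + \left(\left(-2\right) \left(-4\right)\right)^{2}\right)^{2}}{4} + 2 = - 37 \frac{8^{2} \left(1 + 8 + 8^{2}\right)^{2}}{4} + 2 = - 37 \cdot \frac{1}{4} \cdot 64 \left(1 + 8 + 64\right)^{2} + 2 = - 37 \cdot \frac{1}{4} \cdot 64 \cdot 73^{2} + 2 = - 37 \cdot \frac{1}{4} \cdot 64 \cdot 5329 + 2 = \left(-37\right) 85264 + 2 = -3154768 + 2 = -3154766$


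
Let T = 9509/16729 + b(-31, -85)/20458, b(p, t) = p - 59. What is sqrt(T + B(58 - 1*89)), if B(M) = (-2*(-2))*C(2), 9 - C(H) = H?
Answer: 4*sqrt(52276389776963679)/171120941 ≈ 5.3445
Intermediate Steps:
C(H) = 9 - H
b(p, t) = -59 + p
B(M) = 28 (B(M) = (-2*(-2))*(9 - 1*2) = 4*(9 - 2) = 4*7 = 28)
T = 96514756/171120941 (T = 9509/16729 + (-59 - 31)/20458 = 9509*(1/16729) - 90*1/20458 = 9509/16729 - 45/10229 = 96514756/171120941 ≈ 0.56401)
sqrt(T + B(58 - 1*89)) = sqrt(96514756/171120941 + 28) = sqrt(4887901104/171120941) = 4*sqrt(52276389776963679)/171120941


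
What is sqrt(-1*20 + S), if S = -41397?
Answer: I*sqrt(41417) ≈ 203.51*I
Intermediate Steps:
sqrt(-1*20 + S) = sqrt(-1*20 - 41397) = sqrt(-20 - 41397) = sqrt(-41417) = I*sqrt(41417)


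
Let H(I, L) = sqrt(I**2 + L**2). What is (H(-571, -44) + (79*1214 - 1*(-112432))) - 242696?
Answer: -34358 + sqrt(327977) ≈ -33785.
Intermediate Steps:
(H(-571, -44) + (79*1214 - 1*(-112432))) - 242696 = (sqrt((-571)**2 + (-44)**2) + (79*1214 - 1*(-112432))) - 242696 = (sqrt(326041 + 1936) + (95906 + 112432)) - 242696 = (sqrt(327977) + 208338) - 242696 = (208338 + sqrt(327977)) - 242696 = -34358 + sqrt(327977)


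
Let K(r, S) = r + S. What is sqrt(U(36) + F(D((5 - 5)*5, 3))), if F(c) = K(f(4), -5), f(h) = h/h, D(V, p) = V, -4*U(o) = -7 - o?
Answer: 3*sqrt(3)/2 ≈ 2.5981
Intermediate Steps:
U(o) = 7/4 + o/4 (U(o) = -(-7 - o)/4 = 7/4 + o/4)
f(h) = 1
K(r, S) = S + r
F(c) = -4 (F(c) = -5 + 1 = -4)
sqrt(U(36) + F(D((5 - 5)*5, 3))) = sqrt((7/4 + (1/4)*36) - 4) = sqrt((7/4 + 9) - 4) = sqrt(43/4 - 4) = sqrt(27/4) = 3*sqrt(3)/2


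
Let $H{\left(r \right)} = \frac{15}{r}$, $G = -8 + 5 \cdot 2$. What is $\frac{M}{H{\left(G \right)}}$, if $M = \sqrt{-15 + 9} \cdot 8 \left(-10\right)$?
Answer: $- \frac{32 i \sqrt{6}}{3} \approx - 26.128 i$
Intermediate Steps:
$G = 2$ ($G = -8 + 10 = 2$)
$M = - 80 i \sqrt{6}$ ($M = \sqrt{-6} \cdot 8 \left(-10\right) = i \sqrt{6} \cdot 8 \left(-10\right) = 8 i \sqrt{6} \left(-10\right) = - 80 i \sqrt{6} \approx - 195.96 i$)
$\frac{M}{H{\left(G \right)}} = \frac{\left(-80\right) i \sqrt{6}}{15 \cdot \frac{1}{2}} = \frac{\left(-80\right) i \sqrt{6}}{\frac{15}{2}} = - 80 i \sqrt{6} \cdot \frac{2}{15} = - \frac{32 i \sqrt{6}}{3}$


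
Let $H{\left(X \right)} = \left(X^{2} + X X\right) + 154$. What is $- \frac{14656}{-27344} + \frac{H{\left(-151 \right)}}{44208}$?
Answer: $\frac{3296987}{2098652} \approx 1.571$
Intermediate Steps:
$H{\left(X \right)} = 154 + 2 X^{2}$ ($H{\left(X \right)} = \left(X^{2} + X^{2}\right) + 154 = 2 X^{2} + 154 = 154 + 2 X^{2}$)
$- \frac{14656}{-27344} + \frac{H{\left(-151 \right)}}{44208} = - \frac{14656}{-27344} + \frac{154 + 2 \left(-151\right)^{2}}{44208} = \left(-14656\right) \left(- \frac{1}{27344}\right) + \left(154 + 2 \cdot 22801\right) \frac{1}{44208} = \frac{916}{1709} + \left(154 + 45602\right) \frac{1}{44208} = \frac{916}{1709} + 45756 \cdot \frac{1}{44208} = \frac{916}{1709} + \frac{1271}{1228} = \frac{3296987}{2098652}$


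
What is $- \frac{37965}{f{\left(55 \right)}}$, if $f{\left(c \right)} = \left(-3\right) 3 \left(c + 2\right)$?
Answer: $\frac{12655}{171} \approx 74.006$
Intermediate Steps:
$f{\left(c \right)} = -18 - 9 c$ ($f{\left(c \right)} = - 9 \left(2 + c\right) = -18 - 9 c$)
$- \frac{37965}{f{\left(55 \right)}} = - \frac{37965}{-18 - 495} = - \frac{37965}{-513} = \left(-37965\right) \left(- \frac{1}{513}\right) = \frac{12655}{171}$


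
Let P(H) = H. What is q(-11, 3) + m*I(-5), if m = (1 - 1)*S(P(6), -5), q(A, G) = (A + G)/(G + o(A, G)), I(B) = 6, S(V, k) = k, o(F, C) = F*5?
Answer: 2/13 ≈ 0.15385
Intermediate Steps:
o(F, C) = 5*F
q(A, G) = (A + G)/(G + 5*A)
m = 0 (m = (1 - 1)*(-5) = 0*(-5) = 0)
q(-11, 3) + m*I(-5) = (-11 + 3)/(3 + 5*(-11)) + 0*6 = -8/(3 - 55) + 0 = -8/(-52) + 0 = -1/52*(-8) + 0 = 2/13 + 0 = 2/13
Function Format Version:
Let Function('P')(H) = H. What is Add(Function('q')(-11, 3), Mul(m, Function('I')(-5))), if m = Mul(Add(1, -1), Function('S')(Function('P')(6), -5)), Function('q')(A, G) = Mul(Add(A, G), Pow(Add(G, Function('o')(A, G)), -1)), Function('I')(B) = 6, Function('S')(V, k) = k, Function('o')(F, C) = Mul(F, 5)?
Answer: Rational(2, 13) ≈ 0.15385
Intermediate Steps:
Function('o')(F, C) = Mul(5, F)
Function('q')(A, G) = Mul(Pow(Add(G, Mul(5, A)), -1), Add(A, G)) (Function('q')(A, G) = Mul(Add(A, G), Pow(Add(G, Mul(5, A)), -1)) = Mul(Pow(Add(G, Mul(5, A)), -1), Add(A, G)))
m = 0 (m = Mul(Add(1, -1), -5) = Mul(0, -5) = 0)
Add(Function('q')(-11, 3), Mul(m, Function('I')(-5))) = Add(Mul(Pow(Add(3, Mul(5, -11)), -1), Add(-11, 3)), Mul(0, 6)) = Add(Mul(Pow(Add(3, -55), -1), -8), 0) = Add(Mul(Pow(-52, -1), -8), 0) = Add(Mul(Rational(-1, 52), -8), 0) = Add(Rational(2, 13), 0) = Rational(2, 13)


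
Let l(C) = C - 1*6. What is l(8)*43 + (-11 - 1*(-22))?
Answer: 97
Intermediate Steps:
l(C) = -6 + C (l(C) = C - 6 = -6 + C)
l(8)*43 + (-11 - 1*(-22)) = (-6 + 8)*43 + (-11 - 1*(-22)) = 2*43 + (-11 + 22) = 86 + 11 = 97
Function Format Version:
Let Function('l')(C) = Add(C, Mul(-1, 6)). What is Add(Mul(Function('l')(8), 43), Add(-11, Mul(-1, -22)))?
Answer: 97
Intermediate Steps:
Function('l')(C) = Add(-6, C) (Function('l')(C) = Add(C, -6) = Add(-6, C))
Add(Mul(Function('l')(8), 43), Add(-11, Mul(-1, -22))) = Add(Mul(Add(-6, 8), 43), Add(-11, Mul(-1, -22))) = Add(Mul(2, 43), Add(-11, 22)) = Add(86, 11) = 97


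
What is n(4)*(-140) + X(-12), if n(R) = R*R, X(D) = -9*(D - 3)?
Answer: -2105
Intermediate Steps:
X(D) = 27 - 9*D (X(D) = -9*(-3 + D) = 27 - 9*D)
n(R) = R²
n(4)*(-140) + X(-12) = 4²*(-140) + (27 - 9*(-12)) = 16*(-140) + (27 + 108) = -2240 + 135 = -2105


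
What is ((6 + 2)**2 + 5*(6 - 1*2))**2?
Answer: 7056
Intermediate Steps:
((6 + 2)**2 + 5*(6 - 1*2))**2 = (8**2 + 5*(6 - 2))**2 = (64 + 5*4)**2 = (64 + 20)**2 = 84**2 = 7056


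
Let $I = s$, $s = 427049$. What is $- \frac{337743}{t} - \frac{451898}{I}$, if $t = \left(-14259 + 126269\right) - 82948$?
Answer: $- \frac{157365870083}{12410898038} \approx -12.68$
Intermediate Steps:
$t = 29062$ ($t = 112010 - 82948 = 29062$)
$I = 427049$
$- \frac{337743}{t} - \frac{451898}{I} = - \frac{337743}{29062} - \frac{451898}{427049} = - \frac{157365870083}{12410898038}$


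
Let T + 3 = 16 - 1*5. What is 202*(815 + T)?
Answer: 166246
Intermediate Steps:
T = 8 (T = -3 + (16 - 1*5) = -3 + (16 - 5) = -3 + 11 = 8)
202*(815 + T) = 202*(815 + 8) = 202*823 = 166246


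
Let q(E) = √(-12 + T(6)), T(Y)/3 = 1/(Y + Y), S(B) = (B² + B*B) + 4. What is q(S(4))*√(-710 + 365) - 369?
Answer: -369 - √16215/2 ≈ -432.67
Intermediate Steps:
S(B) = 4 + 2*B² (S(B) = (B² + B²) + 4 = 2*B² + 4 = 4 + 2*B²)
T(Y) = 3/(2*Y) (T(Y) = 3/(Y + Y) = 3/((2*Y)) = 3*(1/(2*Y)) = 3/(2*Y))
q(E) = I*√47/2 (q(E) = √(-12 + (3/2)/6) = √(-12 + (3/2)*(⅙)) = √(-12 + ¼) = √(-47/4) = I*√47/2)
q(S(4))*√(-710 + 365) - 369 = (I*√47/2)*√(-710 + 365) - 369 = (I*√47/2)*√(-345) - 369 = (I*√47/2)*(I*√345) - 369 = -√16215/2 - 369 = -369 - √16215/2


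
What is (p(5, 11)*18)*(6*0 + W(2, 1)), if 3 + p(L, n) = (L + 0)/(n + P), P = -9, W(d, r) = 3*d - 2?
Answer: -36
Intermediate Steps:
W(d, r) = -2 + 3*d
p(L, n) = -3 + L/(-9 + n) (p(L, n) = -3 + (L + 0)/(n - 9) = -3 + L/(-9 + n))
(p(5, 11)*18)*(6*0 + W(2, 1)) = (((27 + 5 - 3*11)/(-9 + 11))*18)*(6*0 + (-2 + 3*2)) = (((27 + 5 - 33)/2)*18)*(0 + (-2 + 6)) = (((½)*(-1))*18)*(0 + 4) = -½*18*4 = -9*4 = -36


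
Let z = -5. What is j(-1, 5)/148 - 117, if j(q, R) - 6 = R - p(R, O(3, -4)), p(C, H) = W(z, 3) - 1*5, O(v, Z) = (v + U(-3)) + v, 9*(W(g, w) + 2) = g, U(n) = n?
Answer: -155677/1332 ≈ -116.87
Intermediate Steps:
W(g, w) = -2 + g/9
O(v, Z) = -3 + 2*v (O(v, Z) = (v - 3) + v = (-3 + v) + v = -3 + 2*v)
p(C, H) = -68/9 (p(C, H) = (-2 + (⅑)*(-5)) - 1*5 = (-2 - 5/9) - 5 = -23/9 - 5 = -68/9)
j(q, R) = 122/9 + R (j(q, R) = 6 + (R - 1*(-68/9)) = 6 + (R + 68/9) = 6 + (68/9 + R) = 122/9 + R)
j(-1, 5)/148 - 117 = (122/9 + 5)/148 - 117 = (1/148)*(167/9) - 117 = 167/1332 - 117 = -155677/1332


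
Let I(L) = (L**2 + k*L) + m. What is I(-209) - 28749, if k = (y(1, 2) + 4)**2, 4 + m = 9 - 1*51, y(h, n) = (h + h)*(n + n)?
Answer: -15210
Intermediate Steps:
y(h, n) = 4*h*n (y(h, n) = (2*h)*(2*n) = 4*h*n)
m = -46 (m = -4 + (9 - 1*51) = -4 + (9 - 51) = -4 - 42 = -46)
k = 144 (k = (4*1*2 + 4)**2 = (8 + 4)**2 = 12**2 = 144)
I(L) = -46 + L**2 + 144*L (I(L) = (L**2 + 144*L) - 46 = -46 + L**2 + 144*L)
I(-209) - 28749 = (-46 + (-209)**2 + 144*(-209)) - 28749 = (-46 + 43681 - 30096) - 28749 = 13539 - 28749 = -15210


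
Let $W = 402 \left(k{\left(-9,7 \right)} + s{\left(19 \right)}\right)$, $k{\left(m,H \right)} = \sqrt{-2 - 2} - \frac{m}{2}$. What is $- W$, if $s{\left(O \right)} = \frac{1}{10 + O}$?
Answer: $- \frac{52863}{29} - 804 i \approx -1822.9 - 804.0 i$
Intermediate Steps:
$k{\left(m,H \right)} = 2 i - \frac{m}{2}$ ($k{\left(m,H \right)} = \sqrt{-4} - m \frac{1}{2} = 2 i - \frac{m}{2}$)
$W = \frac{52863}{29} + 804 i$ ($W = 402 \left(\left(2 i - - \frac{9}{2}\right) + \frac{1}{10 + 19}\right) = 402 \left(\left(2 i + \frac{9}{2}\right) + \frac{1}{29}\right) = 402 \left(\left(\frac{9}{2} + 2 i\right) + \frac{1}{29}\right) = 402 \left(\frac{263}{58} + 2 i\right) = \frac{52863}{29} + 804 i \approx 1822.9 + 804.0 i$)
$- W = - (\frac{52863}{29} + 804 i) = - \frac{52863}{29} - 804 i$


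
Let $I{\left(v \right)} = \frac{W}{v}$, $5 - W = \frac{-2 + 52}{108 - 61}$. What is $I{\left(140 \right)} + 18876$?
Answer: $\frac{24840853}{1316} \approx 18876.0$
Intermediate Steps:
$W = \frac{185}{47}$ ($W = 5 - \frac{-2 + 52}{108 - 61} = 5 - \frac{50}{47} = \frac{185}{47} \approx 3.9362$)
$I{\left(v \right)} = \frac{185}{47 v}$
$I{\left(140 \right)} + 18876 = \frac{185}{47 \cdot 140} + 18876 = \frac{185}{47} \cdot \frac{1}{140} + 18876 = \frac{37}{1316} + 18876 = \frac{24840853}{1316}$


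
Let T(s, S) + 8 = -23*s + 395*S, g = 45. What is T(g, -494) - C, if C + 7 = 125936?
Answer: -322102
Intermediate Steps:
C = 125929 (C = -7 + 125936 = 125929)
T(s, S) = -8 - 23*s + 395*S (T(s, S) = -8 + (-23*s + 395*S) = -8 - 23*s + 395*S)
T(g, -494) - C = (-8 - 23*45 + 395*(-494)) - 1*125929 = (-8 - 1035 - 195130) - 125929 = -196173 - 125929 = -322102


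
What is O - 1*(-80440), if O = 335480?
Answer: 415920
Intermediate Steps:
O - 1*(-80440) = 335480 - 1*(-80440) = 335480 + 80440 = 415920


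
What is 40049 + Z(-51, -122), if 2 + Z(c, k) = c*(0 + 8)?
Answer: 39639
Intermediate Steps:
Z(c, k) = -2 + 8*c (Z(c, k) = -2 + c*(0 + 8) = -2 + c*8 = -2 + 8*c)
40049 + Z(-51, -122) = 40049 + (-2 + 8*(-51)) = 40049 + (-2 - 408) = 40049 - 410 = 39639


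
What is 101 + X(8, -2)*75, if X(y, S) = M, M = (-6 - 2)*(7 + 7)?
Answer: -8299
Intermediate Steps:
M = -112 (M = -8*14 = -112)
X(y, S) = -112
101 + X(8, -2)*75 = 101 - 112*75 = 101 - 8400 = -8299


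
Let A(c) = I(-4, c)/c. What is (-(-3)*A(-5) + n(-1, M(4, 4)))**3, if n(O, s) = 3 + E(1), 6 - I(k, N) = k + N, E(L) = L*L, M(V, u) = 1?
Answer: -125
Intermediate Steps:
E(L) = L**2
I(k, N) = 6 - N - k (I(k, N) = 6 - (k + N) = 6 - (N + k) = 6 + (-N - k) = 6 - N - k)
A(c) = (10 - c)/c (A(c) = (6 - c - 1*(-4))/c = (6 - c + 4)/c = (10 - c)/c)
n(O, s) = 4 (n(O, s) = 3 + 1**2 = 3 + 1 = 4)
(-(-3)*A(-5) + n(-1, M(4, 4)))**3 = (-(-3)*(10 - 1*(-5))/(-5) + 4)**3 = (-(-3)*(-(10 + 5)/5) + 4)**3 = (-(-3)*(-1/5*15) + 4)**3 = (-(-3)*(-3) + 4)**3 = (-3*3 + 4)**3 = (-9 + 4)**3 = (-5)**3 = -125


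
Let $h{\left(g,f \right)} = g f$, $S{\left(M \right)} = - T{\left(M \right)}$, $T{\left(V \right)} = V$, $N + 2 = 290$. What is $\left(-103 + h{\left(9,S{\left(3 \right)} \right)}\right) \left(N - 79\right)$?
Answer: $-27170$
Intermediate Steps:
$N = 288$ ($N = -2 + 290 = 288$)
$S{\left(M \right)} = - M$
$h{\left(g,f \right)} = f g$
$\left(-103 + h{\left(9,S{\left(3 \right)} \right)}\right) \left(N - 79\right) = \left(-103 + \left(-1\right) 3 \cdot 9\right) \left(288 - 79\right) = \left(-103 - 27\right) 209 = \left(-130\right) 209 = -27170$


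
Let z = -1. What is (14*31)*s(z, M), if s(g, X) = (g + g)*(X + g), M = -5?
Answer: 5208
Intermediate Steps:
s(g, X) = 2*g*(X + g) (s(g, X) = (2*g)*(X + g) = 2*g*(X + g))
(14*31)*s(z, M) = (14*31)*(2*(-1)*(-5 - 1)) = 434*(2*(-1)*(-6)) = 434*12 = 5208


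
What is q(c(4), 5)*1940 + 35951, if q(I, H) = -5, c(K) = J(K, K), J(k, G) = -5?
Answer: 26251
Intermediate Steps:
c(K) = -5
q(c(4), 5)*1940 + 35951 = -5*1940 + 35951 = -9700 + 35951 = 26251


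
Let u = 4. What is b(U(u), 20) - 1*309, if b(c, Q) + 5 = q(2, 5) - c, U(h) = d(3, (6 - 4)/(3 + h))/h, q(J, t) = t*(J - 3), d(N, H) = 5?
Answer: -1281/4 ≈ -320.25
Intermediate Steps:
q(J, t) = t*(-3 + J)
U(h) = 5/h
b(c, Q) = -10 - c (b(c, Q) = -5 + (5*(-3 + 2) - c) = -5 + (5*(-1) - c) = -5 + (-5 - c) = -10 - c)
b(U(u), 20) - 1*309 = (-10 - 5/4) - 1*309 = (-10 - 5/4) - 309 = -45/4 - 309 = -1281/4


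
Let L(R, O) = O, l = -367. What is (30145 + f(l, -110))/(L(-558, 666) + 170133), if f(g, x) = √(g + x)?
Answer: 30145/170799 + I*√53/56933 ≈ 0.17649 + 0.00012787*I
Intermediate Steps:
(30145 + f(l, -110))/(L(-558, 666) + 170133) = (30145 + √(-367 - 110))/(666 + 170133) = (30145 + √(-477))/170799 = (30145 + 3*I*√53)*(1/170799) = 30145/170799 + I*√53/56933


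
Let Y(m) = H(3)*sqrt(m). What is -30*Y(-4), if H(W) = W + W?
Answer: -360*I ≈ -360.0*I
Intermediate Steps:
H(W) = 2*W
Y(m) = 6*sqrt(m) (Y(m) = (2*3)*sqrt(m) = 6*sqrt(m))
-30*Y(-4) = -180*sqrt(-4) = -180*2*I = -360*I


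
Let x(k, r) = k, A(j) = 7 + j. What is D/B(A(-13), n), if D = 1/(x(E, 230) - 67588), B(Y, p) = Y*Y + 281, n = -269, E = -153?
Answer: -1/21473897 ≈ -4.6568e-8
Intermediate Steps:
B(Y, p) = 281 + Y² (B(Y, p) = Y² + 281 = 281 + Y²)
D = -1/67741 (D = 1/(-153 - 67588) = 1/(-67741) = -1/67741 ≈ -1.4762e-5)
D/B(A(-13), n) = -1/(67741*(281 + (7 - 13)²)) = -1/(67741*(281 + (-6)²)) = -1/(67741*(281 + 36)) = -1/67741/317 = -1/67741*1/317 = -1/21473897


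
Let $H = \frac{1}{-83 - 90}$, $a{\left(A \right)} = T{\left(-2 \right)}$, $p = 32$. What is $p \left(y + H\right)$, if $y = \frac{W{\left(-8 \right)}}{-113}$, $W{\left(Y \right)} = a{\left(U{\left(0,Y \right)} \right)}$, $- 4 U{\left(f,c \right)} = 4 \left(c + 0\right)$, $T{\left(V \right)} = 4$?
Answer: $- \frac{25760}{19549} \approx -1.3177$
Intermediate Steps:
$U{\left(f,c \right)} = - c$ ($U{\left(f,c \right)} = - \frac{4 \left(c + 0\right)}{4} = - \frac{4 c}{4} = - c$)
$a{\left(A \right)} = 4$
$H = - \frac{1}{173}$ ($H = \frac{1}{-173} = - \frac{1}{173} \approx -0.0057803$)
$W{\left(Y \right)} = 4$
$y = - \frac{4}{113}$ ($y = \frac{4}{-113} = 4 \left(- \frac{1}{113}\right) = - \frac{4}{113} \approx -0.035398$)
$p \left(y + H\right) = 32 \left(- \frac{4}{113} - \frac{1}{173}\right) = 32 \left(- \frac{805}{19549}\right) = - \frac{25760}{19549}$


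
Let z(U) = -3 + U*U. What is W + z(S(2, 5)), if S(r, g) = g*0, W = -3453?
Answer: -3456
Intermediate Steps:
S(r, g) = 0
z(U) = -3 + U²
W + z(S(2, 5)) = -3453 + (-3 + 0²) = -3453 + (-3 + 0) = -3453 - 3 = -3456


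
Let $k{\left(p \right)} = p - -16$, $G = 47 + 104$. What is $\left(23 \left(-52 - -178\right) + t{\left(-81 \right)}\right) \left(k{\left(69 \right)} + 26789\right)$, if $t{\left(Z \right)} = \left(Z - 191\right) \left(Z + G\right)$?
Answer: $-433800108$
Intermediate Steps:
$G = 151$
$t{\left(Z \right)} = \left(-191 + Z\right) \left(151 + Z\right)$ ($t{\left(Z \right)} = \left(Z - 191\right) \left(Z + 151\right) = \left(-191 + Z\right) \left(151 + Z\right)$)
$k{\left(p \right)} = 16 + p$ ($k{\left(p \right)} = p + 16 = 16 + p$)
$\left(23 \left(-52 - -178\right) + t{\left(-81 \right)}\right) \left(k{\left(69 \right)} + 26789\right) = \left(23 \left(-52 - -178\right) - \left(25601 - 6561\right)\right) \left(\left(16 + 69\right) + 26789\right) = \left(23 \left(-52 + 178\right) + \left(-28841 + 6561 + 3240\right)\right) \left(85 + 26789\right) = \left(23 \cdot 126 - 19040\right) 26874 = \left(2898 - 19040\right) 26874 = \left(-16142\right) 26874 = -433800108$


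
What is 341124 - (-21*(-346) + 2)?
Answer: 333856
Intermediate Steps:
341124 - (-21*(-346) + 2) = 341124 - (7266 + 2) = 341124 - 1*7268 = 341124 - 7268 = 333856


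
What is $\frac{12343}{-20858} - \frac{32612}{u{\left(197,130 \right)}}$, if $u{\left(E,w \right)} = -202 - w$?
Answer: $\frac{169030805}{1731214} \approx 97.637$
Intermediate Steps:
$\frac{12343}{-20858} - \frac{32612}{u{\left(197,130 \right)}} = \frac{12343}{-20858} - \frac{32612}{-202 - 130} = 12343 \left(- \frac{1}{20858}\right) - \frac{32612}{-202 - 130} = - \frac{12343}{20858} - \frac{32612}{-332} = - \frac{12343}{20858} - - \frac{8153}{83} = - \frac{12343}{20858} + \frac{8153}{83} = \frac{169030805}{1731214}$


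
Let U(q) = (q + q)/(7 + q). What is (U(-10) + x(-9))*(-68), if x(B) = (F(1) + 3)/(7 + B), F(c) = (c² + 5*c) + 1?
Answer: -340/3 ≈ -113.33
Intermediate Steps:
F(c) = 1 + c² + 5*c
U(q) = 2*q/(7 + q) (U(q) = (2*q)/(7 + q) = 2*q/(7 + q))
x(B) = 10/(7 + B) (x(B) = ((1 + 1² + 5*1) + 3)/(7 + B) = ((1 + 1 + 5) + 3)/(7 + B) = (7 + 3)/(7 + B) = 10/(7 + B))
(U(-10) + x(-9))*(-68) = (2*(-10)/(7 - 10) + 10/(7 - 9))*(-68) = (2*(-10)/(-3) + 10/(-2))*(-68) = (2*(-10)*(-⅓) + 10*(-½))*(-68) = (20/3 - 5)*(-68) = (5/3)*(-68) = -340/3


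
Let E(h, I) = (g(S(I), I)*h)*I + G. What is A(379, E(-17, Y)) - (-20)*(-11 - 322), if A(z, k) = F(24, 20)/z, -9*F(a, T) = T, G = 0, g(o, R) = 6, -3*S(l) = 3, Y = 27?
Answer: -22717280/3411 ≈ -6660.0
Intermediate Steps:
S(l) = -1 (S(l) = -⅓*3 = -1)
F(a, T) = -T/9
E(h, I) = 6*I*h (E(h, I) = (6*h)*I + 0 = 6*I*h + 0 = 6*I*h)
A(z, k) = -20/(9*z) (A(z, k) = (-⅑*20)/z = -20/(9*z))
A(379, E(-17, Y)) - (-20)*(-11 - 322) = -20/9/379 - (-20)*(-11 - 322) = -20/9*1/379 - (-20)*(-333) = -20/3411 - 1*6660 = -20/3411 - 6660 = -22717280/3411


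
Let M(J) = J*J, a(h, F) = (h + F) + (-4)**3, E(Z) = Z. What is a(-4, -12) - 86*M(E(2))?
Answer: -424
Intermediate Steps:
a(h, F) = -64 + F + h (a(h, F) = (F + h) - 64 = -64 + F + h)
M(J) = J**2
a(-4, -12) - 86*M(E(2)) = (-64 - 12 - 4) - 86*2**2 = -80 - 86*4 = -80 - 344 = -424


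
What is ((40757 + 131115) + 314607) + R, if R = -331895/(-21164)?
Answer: 10296173451/21164 ≈ 4.8649e+5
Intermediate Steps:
R = 331895/21164 (R = -331895*(-1/21164) = 331895/21164 ≈ 15.682)
((40757 + 131115) + 314607) + R = ((40757 + 131115) + 314607) + 331895/21164 = (171872 + 314607) + 331895/21164 = 486479 + 331895/21164 = 10296173451/21164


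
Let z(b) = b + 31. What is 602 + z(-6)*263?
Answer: 7177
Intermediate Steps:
z(b) = 31 + b
602 + z(-6)*263 = 602 + (31 - 6)*263 = 602 + 25*263 = 602 + 6575 = 7177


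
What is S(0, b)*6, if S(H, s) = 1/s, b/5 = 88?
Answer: 3/220 ≈ 0.013636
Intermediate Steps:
b = 440 (b = 5*88 = 440)
S(0, b)*6 = 6/440 = (1/440)*6 = 3/220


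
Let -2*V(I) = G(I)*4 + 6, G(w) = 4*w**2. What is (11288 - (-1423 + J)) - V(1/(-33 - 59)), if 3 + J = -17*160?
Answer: 16332347/1058 ≈ 15437.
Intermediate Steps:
J = -2723 (J = -3 - 17*160 = -3 - 2720 = -2723)
V(I) = -3 - 8*I**2 (V(I) = -((4*I**2)*4 + 6)/2 = -(16*I**2 + 6)/2 = -(6 + 16*I**2)/2 = -3 - 8*I**2)
(11288 - (-1423 + J)) - V(1/(-33 - 59)) = (11288 - (-1423 - 2723)) - (-3 - 8/(-33 - 59)**2) = (11288 - 1*(-4146)) - (-3 - 8*(1/(-92))**2) = (11288 + 4146) - (-3 - 8*(-1/92)**2) = 15434 - (-3 - 8*1/8464) = 15434 - (-3 - 1/1058) = 15434 - 1*(-3175/1058) = 15434 + 3175/1058 = 16332347/1058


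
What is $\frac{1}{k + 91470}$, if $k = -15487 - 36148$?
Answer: $\frac{1}{39835} \approx 2.5104 \cdot 10^{-5}$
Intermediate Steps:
$k = -51635$ ($k = -15487 - 36148 = -51635$)
$\frac{1}{k + 91470} = \frac{1}{-51635 + 91470} = \frac{1}{39835}$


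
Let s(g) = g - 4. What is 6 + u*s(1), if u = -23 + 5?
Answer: 60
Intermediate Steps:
u = -18
s(g) = -4 + g
6 + u*s(1) = 6 - 18*(-4 + 1) = 6 - 18*(-3) = 6 + 54 = 60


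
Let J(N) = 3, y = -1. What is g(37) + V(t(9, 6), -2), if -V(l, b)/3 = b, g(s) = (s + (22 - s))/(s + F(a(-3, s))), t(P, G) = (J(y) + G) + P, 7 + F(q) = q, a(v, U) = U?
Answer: 424/67 ≈ 6.3284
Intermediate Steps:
F(q) = -7 + q
t(P, G) = 3 + G + P (t(P, G) = (3 + G) + P = 3 + G + P)
g(s) = 22/(-7 + 2*s) (g(s) = (s + (22 - s))/(s + (-7 + s)) = 22/(-7 + 2*s))
V(l, b) = -3*b
g(37) + V(t(9, 6), -2) = 22/(-7 + 2*37) - 3*(-2) = 22/(-7 + 74) + 6 = 22/67 + 6 = 424/67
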